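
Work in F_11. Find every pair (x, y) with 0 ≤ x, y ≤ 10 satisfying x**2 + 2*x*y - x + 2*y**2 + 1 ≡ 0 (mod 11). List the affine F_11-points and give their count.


Affine F_11-points: {(0, 4), (0, 7), (2, 3), (2, 6), (4, 3), (4, 4), (5, 1), (5, 5), (8, 5), (8, 9), (9, 6), (9, 7)}; count = 12.

For each of the 121 pairs (x, y) ∈ F_11², evaluate f(x, y) mod 11. Record the zeros.
  x = 0: [0↦1, 1↦3, 2↦9, 3↦8, 4↦0, 5↦7, 6↦7, 7↦0, 8↦8, 9↦9, 10↦3]  zeros at y ∈ {4, 7}
  x = 1: [0↦1, 1↦5, 2↦2, 3↦3, 4↦8, 5↦6, 6↦8, 7↦3, 8↦2, 9↦5, 10↦1]  zeros at y ∈ ∅
  x = 2: [0↦3, 1↦9, 2↦8, 3↦0, 4↦7, 5↦7, 6↦0, 7↦8, 8↦9, 9↦3, 10↦1]  zeros at y ∈ {3, 6}
  x = 3: [0↦7, 1↦4, 2↦5, 3↦10, 4↦8, 5↦10, 6↦5, 7↦4, 8↦7, 9↦3, 10↦3]  zeros at y ∈ ∅
  x = 4: [0↦2, 1↦1, 2↦4, 3↦0, 4↦0, 5↦4, 6↦1, 7↦2, 8↦7, 9↦5, 10↦7]  zeros at y ∈ {3, 4}
  x = 5: [0↦10, 1↦0, 2↦5, 3↦3, 4↦5, 5↦0, 6↦10, 7↦2, 8↦9, 9↦9, 10↦2]  zeros at y ∈ {1, 5}
  x = 6: [0↦9, 1↦1, 2↦8, 3↦8, 4↦1, 5↦9, 6↦10, 7↦4, 8↦2, 9↦4, 10↦10]  zeros at y ∈ ∅
  x = 7: [0↦10, 1↦4, 2↦2, 3↦4, 4↦10, 5↦9, 6↦1, 7↦8, 8↦8, 9↦1, 10↦9]  zeros at y ∈ ∅
  x = 8: [0↦2, 1↦9, 2↦9, 3↦2, 4↦10, 5↦0, 6↦5, 7↦3, 8↦5, 9↦0, 10↦10]  zeros at y ∈ {5, 9}
  x = 9: [0↦7, 1↦5, 2↦7, 3↦2, 4↦1, 5↦4, 6↦0, 7↦0, 8↦4, 9↦1, 10↦2]  zeros at y ∈ {6, 7}
  x = 10: [0↦3, 1↦3, 2↦7, 3↦4, 4↦5, 5↦10, 6↦8, 7↦10, 8↦5, 9↦4, 10↦7]  zeros at y ∈ ∅
Collecting zeros: affine points = {(0, 4), (0, 7), (2, 3), (2, 6), (4, 3), (4, 4), (5, 1), (5, 5), (8, 5), (8, 9), (9, 6), (9, 7)}.
Total count |C(F_11)_aff| = 12.


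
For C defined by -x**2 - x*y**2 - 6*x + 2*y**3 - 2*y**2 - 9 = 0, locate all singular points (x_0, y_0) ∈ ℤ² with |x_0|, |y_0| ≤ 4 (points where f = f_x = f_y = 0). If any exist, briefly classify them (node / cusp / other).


Singular points: {(-3, 0)}; classification: node.

Compute partial derivatives:
  f_x = -2*x - y**2 - 6.
  f_y = -2*x*y + 6*y**2 - 4*y.
Scan x_0 ∈ {−4, ..., 4}. For each x_0, f_y(x_0, y) is a polynomial in y; find its integer roots y ∈ {−4, ..., 4}, then test f_x and f at those candidates.
  x = -4: f_y(-4, y) = 6*y**2 + 4*y; vanishes at y ∈ {0}. (-4, 0): f_x = 2 ≠ 0.
  x = -3: f_y(-3, y) = 6*y**2 + 2*y; vanishes at y ∈ {0}. (-3, 0): f_x = 0, f = 0 — SINGULAR.
  x = -2: f_y(-2, y) = 6*y**2; vanishes at y ∈ {0}. (-2, 0): f_x = -2 ≠ 0.
  x = -1: f_y(-1, y) = 6*y**2 - 2*y; vanishes at y ∈ {0}. (-1, 0): f_x = -4 ≠ 0.
  x = 0: f_y(0, y) = 6*y**2 - 4*y; vanishes at y ∈ {0}. (0, 0): f_x = -6 ≠ 0.
  x = 1: f_y(1, y) = 6*y**2 - 6*y; vanishes at y ∈ {0, 1}. (1, 0): f_x = -8 ≠ 0; (1, 1): f_x = -9 ≠ 0.
  x = 2: f_y(2, y) = 6*y**2 - 8*y; vanishes at y ∈ {0}. (2, 0): f_x = -10 ≠ 0.
  x = 3: f_y(3, y) = 6*y**2 - 10*y; vanishes at y ∈ {0}. (3, 0): f_x = -12 ≠ 0.
  x = 4: f_y(4, y) = 6*y**2 - 12*y; vanishes at y ∈ {0, 2}. (4, 0): f_x = -14 ≠ 0; (4, 2): f_x = -18 ≠ 0.
Only singular point on the grid: (-3, 0).
Classify: substitute x = -3 + u, y = 0 + v and expand: f = -u**2 - u*v**2 + 2*v**3 + v**2.
No constant or linear terms (consistent with a singular point). Quadratic part: -u**2 + v**2. Cubic part: -u*v**2 + 2*v**3.
The quadratic part v**2 - u**2 = (v − u)(v + u) splits into two distinct linear factors, so there are two distinct tangent lines y − 0 = ±(x − -3) — this is a node (ordinary double point).
Classification: node.


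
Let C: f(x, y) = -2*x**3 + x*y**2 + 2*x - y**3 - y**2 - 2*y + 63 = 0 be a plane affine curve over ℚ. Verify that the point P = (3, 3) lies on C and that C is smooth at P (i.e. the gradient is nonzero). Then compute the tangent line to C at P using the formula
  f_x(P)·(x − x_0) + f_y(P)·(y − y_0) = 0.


Tangent line at P: -43*x - 17*y + 180 = 0.

Step 1: f(3, 3) = 0, so P lies on C.
Step 2: partial derivatives
  f_x(x, y) = -6*x**2 + y**2 + 2, f_y(x, y) = 2*x*y - 3*y**2 - 2*y - 2.
  f_x(P) = -43, f_y(P) = -17 (gradient nonzero, so P is smooth).
Step 3: tangent line at P: -43·(x − 3) + -17·(y − 3) = 0.
Expanding: -43*x - 17*y + 180 = 0.


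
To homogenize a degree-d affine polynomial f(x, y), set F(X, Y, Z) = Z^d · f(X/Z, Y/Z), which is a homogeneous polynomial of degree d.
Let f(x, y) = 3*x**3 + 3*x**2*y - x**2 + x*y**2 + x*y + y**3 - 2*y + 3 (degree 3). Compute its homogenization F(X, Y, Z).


F(X, Y, Z) = 3*X**3 + 3*X**2*Y - X**2*Z + X*Y**2 + X*Y*Z + Y**3 - 2*Y*Z**2 + 3*Z**3

deg(f) = 3.
Substitute x = X/Z, y = Y/Z into f, then multiply by Z^3.
  monomial 3·x^3·y^0 ↦ 3·X^3·Y^0·Z^0.
  monomial 3·x^2·y^1 ↦ 3·X^2·Y^1·Z^0.
  monomial -1·x^2·y^0 ↦ -1·X^2·Y^0·Z^1.
  monomial 1·x^1·y^2 ↦ 1·X^1·Y^2·Z^0.
  monomial 1·x^1·y^1 ↦ 1·X^1·Y^1·Z^1.
  monomial 1·x^0·y^3 ↦ 1·X^0·Y^3·Z^0.
  monomial -2·x^0·y^1 ↦ -2·X^0·Y^1·Z^2.
  monomial 3·x^0·y^0 ↦ 3·X^0·Y^0·Z^3.
Collecting: F(X, Y, Z) = 3*X**3 + 3*X**2*Y - X**2*Z + X*Y**2 + X*Y*Z + Y**3 - 2*Y*Z**2 + 3*Z**3.


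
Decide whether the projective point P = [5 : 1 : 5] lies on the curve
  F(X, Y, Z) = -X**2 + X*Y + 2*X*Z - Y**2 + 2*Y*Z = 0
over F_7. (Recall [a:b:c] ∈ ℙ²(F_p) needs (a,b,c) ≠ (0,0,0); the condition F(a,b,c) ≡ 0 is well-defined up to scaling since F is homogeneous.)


F(5,1,5) ≡ 4 (mod 7); P is NOT on the curve.

Evaluate F(5, 1, 5) term-by-term (mod 7).
  -X**2 ↦ -1·25·1·1 = -25
  X*Y ↦ 1·5·1·1 = 5
  2*X*Z ↦ 2·5·1·5 = 50
  -Y**2 ↦ -1·1·1·1 = -1
  2*Y*Z ↦ 2·1·1·5 = 10
Sum: F(5, 1, 5) = (-25) + (5) + (50) + (-1) + (10) = 39.
Reducing mod 7: 39 ≡ 4 (mod 7).
Since F(a, b, c) ≡ 4 ≠ 0 (mod 7), P does NOT lie on the curve.


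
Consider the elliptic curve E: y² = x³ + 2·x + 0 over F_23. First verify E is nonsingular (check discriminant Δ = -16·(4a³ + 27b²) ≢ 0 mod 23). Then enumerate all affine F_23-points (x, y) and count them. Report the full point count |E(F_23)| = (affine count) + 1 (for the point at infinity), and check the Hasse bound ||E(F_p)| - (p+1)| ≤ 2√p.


Affine points = {(0, 0), (1, 7), (1, 16), (2, 9), (2, 14), (4, 7), (4, 16), (7, 9), (7, 14), (10, 10), (10, 13), (12, 2), (12, 21), (14, 9), (14, 14), (15, 1), (15, 22), (17, 5), (17, 18), (18, 7), (18, 16), (20, 6), (20, 17)}; affine count = 23; |E(F_23)| = 24.

Discriminant check: Δ ∝ 4a³ + 27b² = 4·2³ + 27·0² = 4·8 + 27·0 ≡ 9 (mod 23). Nonzero ⇒ E is nonsingular.
For each x ∈ F_23, compute rhs = x³ + 2·x + 0 mod 23, then count y ∈ F_23 with y² ≡ rhs.
  x = 0: rhs = 0, matching y values: 0 (1 points).
  x = 1: rhs = 3, matching y values: 7, 16 (2 points).
  x = 2: rhs = 12, matching y values: 9, 14 (2 points).
  x = 3: rhs = 10, matching y values: none (0 points).
  x = 4: rhs = 3, matching y values: 7, 16 (2 points).
  x = 5: rhs = 20, matching y values: none (0 points).
  x = 6: rhs = 21, matching y values: none (0 points).
  x = 7: rhs = 12, matching y values: 9, 14 (2 points).
  x = 8: rhs = 22, matching y values: none (0 points).
  x = 9: rhs = 11, matching y values: none (0 points).
  x = 10: rhs = 8, matching y values: 10, 13 (2 points).
  x = 11: rhs = 19, matching y values: none (0 points).
  x = 12: rhs = 4, matching y values: 2, 21 (2 points).
  x = 13: rhs = 15, matching y values: none (0 points).
  x = 14: rhs = 12, matching y values: 9, 14 (2 points).
  x = 15: rhs = 1, matching y values: 1, 22 (2 points).
  x = 16: rhs = 11, matching y values: none (0 points).
  x = 17: rhs = 2, matching y values: 5, 18 (2 points).
  x = 18: rhs = 3, matching y values: 7, 16 (2 points).
  x = 19: rhs = 20, matching y values: none (0 points).
  x = 20: rhs = 13, matching y values: 6, 17 (2 points).
  x = 21: rhs = 11, matching y values: none (0 points).
  x = 22: rhs = 20, matching y values: none (0 points).
Total affine count: 23.
Full point count |E(F_23)| = 23 + 1 = 24.
Hasse bound: |24 − (23+1)| = |0| = 0 ≤ 2√23 ≈ 9.5917 ✓.


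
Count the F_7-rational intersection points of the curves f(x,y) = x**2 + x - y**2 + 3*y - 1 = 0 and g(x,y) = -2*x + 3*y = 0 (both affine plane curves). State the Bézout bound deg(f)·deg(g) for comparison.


Common zeros: ∅; count = 0; Bézout bound = 2.

deg(f) = 2, deg(g) = 1, so Bézout bound = 2.
Scan x ∈ F_7. For each x, list the y ∈ F_7 with f(x, y) ≡ 0 and those with g(x, y) ≡ 0 (mod 7); the common zeros in that column are the intersection.
  x = 0: f ≡ 0 at y ∈ ∅; g ≡ 0 at y ∈ {0}; common: ∅.
  x = 1: f ≡ 0 at y ∈ ∅; g ≡ 0 at y ∈ {3}; common: ∅.
  x = 2: f ≡ 0 at y ∈ {1, 2}; g ≡ 0 at y ∈ {6}; common: ∅.
  x = 3: f ≡ 0 at y ∈ {4, 6}; g ≡ 0 at y ∈ {2}; common: ∅.
  x = 4: f ≡ 0 at y ∈ {1, 2}; g ≡ 0 at y ∈ {5}; common: ∅.
  x = 5: f ≡ 0 at y ∈ ∅; g ≡ 0 at y ∈ {1}; common: ∅.
  x = 6: f ≡ 0 at y ∈ ∅; g ≡ 0 at y ∈ {4}; common: ∅.
Collecting: common zeros = ∅, so the count is 0.
Comparison with the Bézout bound: 0 ≤ 2 = deg(f)·deg(g), as expected for curves with no common component (the affine F_7-count falls short of the bound because intersections may lie at infinity, over extension fields, or carry multiplicity).


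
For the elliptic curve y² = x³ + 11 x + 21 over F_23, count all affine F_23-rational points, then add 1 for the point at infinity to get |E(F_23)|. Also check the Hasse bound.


Affine points = {(3, 9), (3, 14), (6, 2), (6, 21), (7, 2), (7, 21), (8, 0), (10, 2), (10, 21), (11, 1), (11, 22), (12, 8), (12, 15), (18, 5), (18, 18), (22, 3), (22, 20)}; affine count = 17; |E(F_23)| = 18.

Discriminant check: Δ ∝ 4a³ + 27b² = 4·11³ + 27·21² = 4·1331 + 27·441 ≡ 4 (mod 23). Nonzero ⇒ E is nonsingular.
For each x ∈ F_23, compute rhs = x³ + 11·x + 21 mod 23, then count y ∈ F_23 with y² ≡ rhs.
  x = 0: rhs = 21, matching y values: none (0 points).
  x = 1: rhs = 10, matching y values: none (0 points).
  x = 2: rhs = 5, matching y values: none (0 points).
  x = 3: rhs = 12, matching y values: 9, 14 (2 points).
  x = 4: rhs = 14, matching y values: none (0 points).
  x = 5: rhs = 17, matching y values: none (0 points).
  x = 6: rhs = 4, matching y values: 2, 21 (2 points).
  x = 7: rhs = 4, matching y values: 2, 21 (2 points).
  x = 8: rhs = 0, matching y values: 0 (1 points).
  x = 9: rhs = 21, matching y values: none (0 points).
  x = 10: rhs = 4, matching y values: 2, 21 (2 points).
  x = 11: rhs = 1, matching y values: 1, 22 (2 points).
  x = 12: rhs = 18, matching y values: 8, 15 (2 points).
  x = 13: rhs = 15, matching y values: none (0 points).
  x = 14: rhs = 21, matching y values: none (0 points).
  x = 15: rhs = 19, matching y values: none (0 points).
  x = 16: rhs = 15, matching y values: none (0 points).
  x = 17: rhs = 15, matching y values: none (0 points).
  x = 18: rhs = 2, matching y values: 5, 18 (2 points).
  x = 19: rhs = 5, matching y values: none (0 points).
  x = 20: rhs = 7, matching y values: none (0 points).
  x = 21: rhs = 14, matching y values: none (0 points).
  x = 22: rhs = 9, matching y values: 3, 20 (2 points).
Total affine count: 17.
Full point count |E(F_23)| = 17 + 1 = 18.
Hasse bound: |18 − (23+1)| = |-6| = 6 ≤ 2√23 ≈ 9.5917 ✓.


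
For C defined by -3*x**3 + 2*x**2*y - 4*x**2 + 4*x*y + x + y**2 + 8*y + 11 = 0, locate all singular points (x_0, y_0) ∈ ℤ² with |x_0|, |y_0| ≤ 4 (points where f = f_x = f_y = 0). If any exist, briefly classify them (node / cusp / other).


Singular points: {(-1, -3)}; classification: node.

Compute partial derivatives:
  f_x = -9*x**2 + 4*x*y - 8*x + 4*y + 1.
  f_y = 2*x**2 + 4*x + 2*y + 8.
Scan x_0 ∈ {−4, ..., 4}. For each x_0, f_y(x_0, y) is a polynomial in y; find its integer roots y ∈ {−4, ..., 4}, then test f_x and f at those candidates.
  x = -4: f_y(-4, y) = 2*y + 24; no integer root y with |y| ≤ 4.
  x = -3: f_y(-3, y) = 2*y + 14; no integer root y with |y| ≤ 4.
  x = -2: f_y(-2, y) = 2*y + 8; vanishes at y ∈ {-4}. (-2, -4): f_x = -3 ≠ 0.
  x = -1: f_y(-1, y) = 2*y + 6; vanishes at y ∈ {-3}. (-1, -3): f_x = 0, f = 0 — SINGULAR.
  x = 0: f_y(0, y) = 2*y + 8; vanishes at y ∈ {-4}. (0, -4): f_x = -15 ≠ 0.
  x = 1: f_y(1, y) = 2*y + 14; no integer root y with |y| ≤ 4.
  x = 2: f_y(2, y) = 2*y + 24; no integer root y with |y| ≤ 4.
  x = 3: f_y(3, y) = 2*y + 38; no integer root y with |y| ≤ 4.
  x = 4: f_y(4, y) = 2*y + 56; no integer root y with |y| ≤ 4.
Only singular point on the grid: (-1, -3).
Classify: substitute x = -1 + u, y = -3 + v and expand: f = -3*u**3 + 2*u**2*v - u**2 + v**2.
No constant or linear terms (consistent with a singular point). Quadratic part: -u**2 + v**2. Cubic part: -3*u**3 + 2*u**2*v.
The quadratic part v**2 - u**2 = (v − u)(v + u) splits into two distinct linear factors, so there are two distinct tangent lines y − -3 = ±(x − -1) — this is a node (ordinary double point).
Classification: node.


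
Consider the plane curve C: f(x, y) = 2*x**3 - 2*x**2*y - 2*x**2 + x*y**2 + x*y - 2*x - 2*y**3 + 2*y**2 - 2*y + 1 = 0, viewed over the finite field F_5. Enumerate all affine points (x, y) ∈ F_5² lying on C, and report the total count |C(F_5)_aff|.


Affine F_5-points: {(2, 0), (3, 4)}; count = 2.

For each of the 25 pairs (x, y) ∈ F_5², evaluate f(x, y) mod 5. Record the zeros.
  x = 0: [0↦1, 1↦4, 2↦4, 3↦4, 4↦2]  zeros at y ∈ ∅
  x = 1: [0↦4, 1↦2, 2↦4, 3↦3, 4↦2]  zeros at y ∈ ∅
  x = 2: [0↦0, 1↦4, 2↦4, 3↦3, 4↦4]  zeros at y ∈ {0}
  x = 3: [0↦1, 1↦2, 2↦1, 3↦1, 4↦0]  zeros at y ∈ {4}
  x = 4: [0↦4, 1↦3, 2↦2, 3↦4, 4↦2]  zeros at y ∈ ∅
Collecting zeros: affine points = {(2, 0), (3, 4)}.
Total count |C(F_5)_aff| = 2.


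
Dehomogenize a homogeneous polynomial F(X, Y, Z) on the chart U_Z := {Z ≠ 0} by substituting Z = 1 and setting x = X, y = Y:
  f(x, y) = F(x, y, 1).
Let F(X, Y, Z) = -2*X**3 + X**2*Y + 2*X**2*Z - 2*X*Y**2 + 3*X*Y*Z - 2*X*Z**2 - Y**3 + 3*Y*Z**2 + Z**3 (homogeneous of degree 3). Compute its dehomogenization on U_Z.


f(x, y) = -2*x**3 + x**2*y + 2*x**2 - 2*x*y**2 + 3*x*y - 2*x - y**3 + 3*y + 1

On U_Z we set Z = 1. Each monomial c·X^i·Y^j·Z^k in F becomes c·x^i·y^j·1^k = c·x^i·y^j.
Substituting Z = 1: F(X, Y, 1) = -2*x**3 + x**2*y + 2*x**2 - 2*x*y**2 + 3*x*y - 2*x - y**3 + 3*y + 1.
Note: deg(f) ≤ deg(F) = 3; strict inequality happens when F is divisible by Z (lost terms).


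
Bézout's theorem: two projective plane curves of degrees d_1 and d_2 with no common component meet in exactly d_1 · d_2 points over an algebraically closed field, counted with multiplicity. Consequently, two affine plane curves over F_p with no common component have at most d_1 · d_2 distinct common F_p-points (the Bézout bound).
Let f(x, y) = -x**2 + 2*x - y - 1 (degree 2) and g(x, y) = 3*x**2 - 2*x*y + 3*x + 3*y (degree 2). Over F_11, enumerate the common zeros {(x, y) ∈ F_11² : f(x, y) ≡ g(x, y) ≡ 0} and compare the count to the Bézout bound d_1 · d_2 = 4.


Common zeros: ∅; count = 0; Bézout bound = 4.

deg(f) = 2, deg(g) = 2, so Bézout bound = 4.
Scan x ∈ F_11. For each x, list the y ∈ F_11 with f(x, y) ≡ 0 and those with g(x, y) ≡ 0 (mod 11); the common zeros in that column are the intersection.
  x = 0: f ≡ 0 at y ∈ {10}; g ≡ 0 at y ∈ {0}; common: ∅.
  x = 1: f ≡ 0 at y ∈ {0}; g ≡ 0 at y ∈ {5}; common: ∅.
  x = 2: f ≡ 0 at y ∈ {10}; g ≡ 0 at y ∈ {7}; common: ∅.
  x = 3: f ≡ 0 at y ∈ {7}; g ≡ 0 at y ∈ {1}; common: ∅.
  x = 4: f ≡ 0 at y ∈ {2}; g ≡ 0 at y ∈ {1}; common: ∅.
  x = 5: f ≡ 0 at y ∈ {6}; g ≡ 0 at y ∈ {5}; common: ∅.
  x = 6: f ≡ 0 at y ∈ {8}; g ≡ 0 at y ∈ {3}; common: ∅.
  x = 7: f ≡ 0 at y ∈ {8}; g ≡ 0 at y ∈ ∅; common: ∅.
  x = 8: f ≡ 0 at y ∈ {6}; g ≡ 0 at y ∈ {9}; common: ∅.
  x = 9: f ≡ 0 at y ∈ {2}; g ≡ 0 at y ∈ {7}; common: ∅.
  x = 10: f ≡ 0 at y ∈ {7}; g ≡ 0 at y ∈ {0}; common: ∅.
Collecting: common zeros = ∅, so the count is 0.
Comparison with the Bézout bound: 0 ≤ 4 = deg(f)·deg(g), as expected for curves with no common component (the affine F_11-count falls short of the bound because intersections may lie at infinity, over extension fields, or carry multiplicity).


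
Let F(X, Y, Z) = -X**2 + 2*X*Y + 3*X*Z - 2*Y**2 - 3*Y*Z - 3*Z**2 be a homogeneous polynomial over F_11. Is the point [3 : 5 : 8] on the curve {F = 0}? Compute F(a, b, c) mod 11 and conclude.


F(3,5,8) ≡ 6 (mod 11); P is NOT on the curve.

Evaluate F(3, 5, 8) term-by-term (mod 11).
  -X**2 ↦ -1·9·1·1 = -9
  2*X*Y ↦ 2·3·5·1 = 30
  3*X*Z ↦ 3·3·1·8 = 72
  -2*Y**2 ↦ -2·1·25·1 = -50
  -3*Y*Z ↦ -3·1·5·8 = -120
  -3*Z**2 ↦ -3·1·1·64 = -192
Sum: F(3, 5, 8) = (-9) + (30) + (72) + (-50) + (-120) + (-192) = -269.
Reducing mod 11: -269 ≡ 6 (mod 11).
Since F(a, b, c) ≡ 6 ≠ 0 (mod 11), P does NOT lie on the curve.


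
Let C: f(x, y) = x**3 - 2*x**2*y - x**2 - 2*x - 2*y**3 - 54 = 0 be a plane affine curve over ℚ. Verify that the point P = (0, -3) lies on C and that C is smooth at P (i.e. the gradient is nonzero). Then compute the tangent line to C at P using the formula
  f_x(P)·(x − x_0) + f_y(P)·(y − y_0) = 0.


Tangent line at P: -2*x - 54*y - 162 = 0.

Step 1: f(0, -3) = 0, so P lies on C.
Step 2: partial derivatives
  f_x(x, y) = 3*x**2 - 4*x*y - 2*x - 2, f_y(x, y) = -2*x**2 - 6*y**2.
  f_x(P) = -2, f_y(P) = -54 (gradient nonzero, so P is smooth).
Step 3: tangent line at P: -2·(x − 0) + -54·(y − -3) = 0.
Expanding: -2*x - 54*y - 162 = 0.


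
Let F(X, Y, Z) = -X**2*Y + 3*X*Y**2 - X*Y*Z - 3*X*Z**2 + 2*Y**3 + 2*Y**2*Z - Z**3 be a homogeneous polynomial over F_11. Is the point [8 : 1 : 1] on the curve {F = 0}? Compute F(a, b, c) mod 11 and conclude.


F(8,1,1) ≡ 8 (mod 11); P is NOT on the curve.

Evaluate F(8, 1, 1) term-by-term (mod 11).
  -X**2*Y ↦ -1·64·1·1 = -64
  3*X*Y**2 ↦ 3·8·1·1 = 24
  -X*Y*Z ↦ -1·8·1·1 = -8
  -3*X*Z**2 ↦ -3·8·1·1 = -24
  2*Y**3 ↦ 2·1·1·1 = 2
  2*Y**2*Z ↦ 2·1·1·1 = 2
  -Z**3 ↦ -1·1·1·1 = -1
Sum: F(8, 1, 1) = (-64) + (24) + (-8) + (-24) + (2) + (2) + (-1) = -69.
Reducing mod 11: -69 ≡ 8 (mod 11).
Since F(a, b, c) ≡ 8 ≠ 0 (mod 11), P does NOT lie on the curve.


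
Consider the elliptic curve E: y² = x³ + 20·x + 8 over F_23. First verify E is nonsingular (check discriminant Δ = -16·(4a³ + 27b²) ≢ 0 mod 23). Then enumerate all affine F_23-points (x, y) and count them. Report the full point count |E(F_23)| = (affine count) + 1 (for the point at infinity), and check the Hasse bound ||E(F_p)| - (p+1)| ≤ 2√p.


Affine points = {(0, 10), (0, 13), (1, 11), (1, 12), (3, 7), (3, 16), (5, 7), (5, 16), (7, 10), (7, 13), (8, 6), (8, 17), (10, 9), (10, 14), (11, 8), (11, 15), (13, 2), (13, 21), (15, 7), (15, 16), (16, 10), (16, 13), (18, 6), (18, 17), (19, 5), (19, 18), (20, 6), (20, 17), (21, 11), (21, 12)}; affine count = 30; |E(F_23)| = 31.

Discriminant check: Δ ∝ 4a³ + 27b² = 4·20³ + 27·8² = 4·8000 + 27·64 ≡ 10 (mod 23). Nonzero ⇒ E is nonsingular.
For each x ∈ F_23, compute rhs = x³ + 20·x + 8 mod 23, then count y ∈ F_23 with y² ≡ rhs.
  x = 0: rhs = 8, matching y values: 10, 13 (2 points).
  x = 1: rhs = 6, matching y values: 11, 12 (2 points).
  x = 2: rhs = 10, matching y values: none (0 points).
  x = 3: rhs = 3, matching y values: 7, 16 (2 points).
  x = 4: rhs = 14, matching y values: none (0 points).
  x = 5: rhs = 3, matching y values: 7, 16 (2 points).
  x = 6: rhs = 22, matching y values: none (0 points).
  x = 7: rhs = 8, matching y values: 10, 13 (2 points).
  x = 8: rhs = 13, matching y values: 6, 17 (2 points).
  x = 9: rhs = 20, matching y values: none (0 points).
  x = 10: rhs = 12, matching y values: 9, 14 (2 points).
  x = 11: rhs = 18, matching y values: 8, 15 (2 points).
  x = 12: rhs = 21, matching y values: none (0 points).
  x = 13: rhs = 4, matching y values: 2, 21 (2 points).
  x = 14: rhs = 19, matching y values: none (0 points).
  x = 15: rhs = 3, matching y values: 7, 16 (2 points).
  x = 16: rhs = 8, matching y values: 10, 13 (2 points).
  x = 17: rhs = 17, matching y values: none (0 points).
  x = 18: rhs = 13, matching y values: 6, 17 (2 points).
  x = 19: rhs = 2, matching y values: 5, 18 (2 points).
  x = 20: rhs = 13, matching y values: 6, 17 (2 points).
  x = 21: rhs = 6, matching y values: 11, 12 (2 points).
  x = 22: rhs = 10, matching y values: none (0 points).
Total affine count: 30.
Full point count |E(F_23)| = 30 + 1 = 31.
Hasse bound: |31 − (23+1)| = |7| = 7 ≤ 2√23 ≈ 9.5917 ✓.


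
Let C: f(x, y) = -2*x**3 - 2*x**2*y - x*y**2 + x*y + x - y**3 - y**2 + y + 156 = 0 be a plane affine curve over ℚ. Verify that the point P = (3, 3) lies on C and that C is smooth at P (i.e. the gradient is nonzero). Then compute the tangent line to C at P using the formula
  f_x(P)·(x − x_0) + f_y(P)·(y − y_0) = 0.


Tangent line at P: -95*x - 65*y + 480 = 0.

Step 1: f(3, 3) = 0, so P lies on C.
Step 2: partial derivatives
  f_x(x, y) = -6*x**2 - 4*x*y - y**2 + y + 1, f_y(x, y) = -2*x**2 - 2*x*y + x - 3*y**2 - 2*y + 1.
  f_x(P) = -95, f_y(P) = -65 (gradient nonzero, so P is smooth).
Step 3: tangent line at P: -95·(x − 3) + -65·(y − 3) = 0.
Expanding: -95*x - 65*y + 480 = 0.


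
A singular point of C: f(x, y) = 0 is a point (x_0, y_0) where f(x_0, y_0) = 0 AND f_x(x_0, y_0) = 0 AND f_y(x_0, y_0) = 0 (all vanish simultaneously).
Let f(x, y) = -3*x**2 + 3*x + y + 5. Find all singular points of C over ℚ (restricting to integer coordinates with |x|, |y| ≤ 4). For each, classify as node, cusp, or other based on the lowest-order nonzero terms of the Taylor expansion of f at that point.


No singular points in the scanned grid; C is smooth there.

Compute partial derivatives:
  f_x = 3 - 6*x.
  f_y = 1.
f_y = 1 is a nonzero constant, so f_y never vanishes: no point (x, y) can satisfy f = f_x = f_y = 0. In particular no (x, y) ∈ {−4, ..., 4}² is singular; the curve is smooth.


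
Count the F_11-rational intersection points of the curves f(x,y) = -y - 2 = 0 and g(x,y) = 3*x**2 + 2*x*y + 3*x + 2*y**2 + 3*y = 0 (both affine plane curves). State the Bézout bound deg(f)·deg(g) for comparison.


Common zeros: ∅; count = 0; Bézout bound = 2.

deg(f) = 1, deg(g) = 2, so Bézout bound = 2.
Scan x ∈ F_11. For each x, list the y ∈ F_11 with f(x, y) ≡ 0 and those with g(x, y) ≡ 0 (mod 11); the common zeros in that column are the intersection.
  x = 0: f ≡ 0 at y ∈ {9}; g ≡ 0 at y ∈ {0, 4}; common: ∅.
  x = 1: f ≡ 0 at y ∈ {9}; g ≡ 0 at y ∈ ∅; common: ∅.
  x = 2: f ≡ 0 at y ∈ {9}; g ≡ 0 at y ∈ {6, 7}; common: ∅.
  x = 3: f ≡ 0 at y ∈ {9}; g ≡ 0 at y ∈ ∅; common: ∅.
  x = 4: f ≡ 0 at y ∈ {9}; g ≡ 0 at y ∈ {5, 6}; common: ∅.
  x = 5: f ≡ 0 at y ∈ {9}; g ≡ 0 at y ∈ ∅; common: ∅.
  x = 6: f ≡ 0 at y ∈ {9}; g ≡ 0 at y ∈ {1, 8}; common: ∅.
  x = 7: f ≡ 0 at y ∈ {9}; g ≡ 0 at y ∈ {1, 7}; common: ∅.
  x = 8: f ≡ 0 at y ∈ {9}; g ≡ 0 at y ∈ ∅; common: ∅.
  x = 9: f ≡ 0 at y ∈ {9}; g ≡ 0 at y ∈ ∅; common: ∅.
  x = 10: f ≡ 0 at y ∈ {9}; g ≡ 0 at y ∈ {0, 5}; common: ∅.
Collecting: common zeros = ∅, so the count is 0.
Comparison with the Bézout bound: 0 ≤ 2 = deg(f)·deg(g), as expected for curves with no common component (the affine F_11-count falls short of the bound because intersections may lie at infinity, over extension fields, or carry multiplicity).


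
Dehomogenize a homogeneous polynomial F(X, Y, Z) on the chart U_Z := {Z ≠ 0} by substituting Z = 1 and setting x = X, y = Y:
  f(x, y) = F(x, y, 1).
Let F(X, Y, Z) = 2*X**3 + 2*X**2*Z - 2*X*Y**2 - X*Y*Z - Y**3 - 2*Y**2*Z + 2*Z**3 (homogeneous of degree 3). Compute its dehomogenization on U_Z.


f(x, y) = 2*x**3 + 2*x**2 - 2*x*y**2 - x*y - y**3 - 2*y**2 + 2

On U_Z we set Z = 1. Each monomial c·X^i·Y^j·Z^k in F becomes c·x^i·y^j·1^k = c·x^i·y^j.
Substituting Z = 1: F(X, Y, 1) = 2*x**3 + 2*x**2 - 2*x*y**2 - x*y - y**3 - 2*y**2 + 2.
Note: deg(f) ≤ deg(F) = 3; strict inequality happens when F is divisible by Z (lost terms).


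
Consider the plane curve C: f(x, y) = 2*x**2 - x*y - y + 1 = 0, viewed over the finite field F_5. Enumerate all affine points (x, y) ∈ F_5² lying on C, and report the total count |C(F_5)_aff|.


Affine F_5-points: {(0, 1), (1, 4), (2, 3), (3, 1)}; count = 4.

For each of the 25 pairs (x, y) ∈ F_5², evaluate f(x, y) mod 5. Record the zeros.
  x = 0: [0↦1, 1↦0, 2↦4, 3↦3, 4↦2]  zeros at y ∈ {1}
  x = 1: [0↦3, 1↦1, 2↦4, 3↦2, 4↦0]  zeros at y ∈ {4}
  x = 2: [0↦4, 1↦1, 2↦3, 3↦0, 4↦2]  zeros at y ∈ {3}
  x = 3: [0↦4, 1↦0, 2↦1, 3↦2, 4↦3]  zeros at y ∈ {1}
  x = 4: [0↦3, 1↦3, 2↦3, 3↦3, 4↦3]  zeros at y ∈ ∅
Collecting zeros: affine points = {(0, 1), (1, 4), (2, 3), (3, 1)}.
Total count |C(F_5)_aff| = 4.


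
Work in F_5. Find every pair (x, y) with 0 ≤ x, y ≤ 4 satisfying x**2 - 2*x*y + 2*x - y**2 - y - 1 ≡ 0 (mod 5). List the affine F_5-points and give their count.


Affine F_5-points: {(3, 4)}; count = 1.

For each of the 25 pairs (x, y) ∈ F_5², evaluate f(x, y) mod 5. Record the zeros.
  x = 0: [0↦4, 1↦2, 2↦3, 3↦2, 4↦4]  zeros at y ∈ ∅
  x = 1: [0↦2, 1↦3, 2↦2, 3↦4, 4↦4]  zeros at y ∈ ∅
  x = 2: [0↦2, 1↦1, 2↦3, 3↦3, 4↦1]  zeros at y ∈ ∅
  x = 3: [0↦4, 1↦1, 2↦1, 3↦4, 4↦0]  zeros at y ∈ {4}
  x = 4: [0↦3, 1↦3, 2↦1, 3↦2, 4↦1]  zeros at y ∈ ∅
Collecting zeros: affine points = {(3, 4)}.
Total count |C(F_5)_aff| = 1.


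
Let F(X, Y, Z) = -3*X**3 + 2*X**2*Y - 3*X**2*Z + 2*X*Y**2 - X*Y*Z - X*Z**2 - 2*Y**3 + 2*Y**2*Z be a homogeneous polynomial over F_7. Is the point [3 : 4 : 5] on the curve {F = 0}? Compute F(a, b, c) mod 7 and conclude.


F(3,4,5) ≡ 3 (mod 7); P is NOT on the curve.

Evaluate F(3, 4, 5) term-by-term (mod 7).
  -3*X**3 ↦ -3·27·1·1 = -81
  2*X**2*Y ↦ 2·9·4·1 = 72
  -3*X**2*Z ↦ -3·9·1·5 = -135
  2*X*Y**2 ↦ 2·3·16·1 = 96
  -X*Y*Z ↦ -1·3·4·5 = -60
  -X*Z**2 ↦ -1·3·1·25 = -75
  -2*Y**3 ↦ -2·1·64·1 = -128
  2*Y**2*Z ↦ 2·1·16·5 = 160
Sum: F(3, 4, 5) = (-81) + (72) + (-135) + (96) + (-60) + (-75) + (-128) + (160) = -151.
Reducing mod 7: -151 ≡ 3 (mod 7).
Since F(a, b, c) ≡ 3 ≠ 0 (mod 7), P does NOT lie on the curve.


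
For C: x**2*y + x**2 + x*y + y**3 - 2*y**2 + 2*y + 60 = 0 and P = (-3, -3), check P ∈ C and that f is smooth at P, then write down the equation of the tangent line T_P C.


Tangent line at P: 9*x + 47*y + 168 = 0.

Step 1: f(-3, -3) = 0, so P lies on C.
Step 2: partial derivatives
  f_x(x, y) = 2*x*y + 2*x + y, f_y(x, y) = x**2 + x + 3*y**2 - 4*y + 2.
  f_x(P) = 9, f_y(P) = 47 (gradient nonzero, so P is smooth).
Step 3: tangent line at P: 9·(x − -3) + 47·(y − -3) = 0.
Expanding: 9*x + 47*y + 168 = 0.


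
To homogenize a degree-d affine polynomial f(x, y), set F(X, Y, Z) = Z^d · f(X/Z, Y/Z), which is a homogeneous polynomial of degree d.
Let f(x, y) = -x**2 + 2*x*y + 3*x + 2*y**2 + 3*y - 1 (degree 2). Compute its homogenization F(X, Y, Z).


F(X, Y, Z) = -X**2 + 2*X*Y + 3*X*Z + 2*Y**2 + 3*Y*Z - Z**2

deg(f) = 2.
Substitute x = X/Z, y = Y/Z into f, then multiply by Z^2.
  monomial -1·x^2·y^0 ↦ -1·X^2·Y^0·Z^0.
  monomial 2·x^1·y^1 ↦ 2·X^1·Y^1·Z^0.
  monomial 3·x^1·y^0 ↦ 3·X^1·Y^0·Z^1.
  monomial 2·x^0·y^2 ↦ 2·X^0·Y^2·Z^0.
  monomial 3·x^0·y^1 ↦ 3·X^0·Y^1·Z^1.
  monomial -1·x^0·y^0 ↦ -1·X^0·Y^0·Z^2.
Collecting: F(X, Y, Z) = -X**2 + 2*X*Y + 3*X*Z + 2*Y**2 + 3*Y*Z - Z**2.


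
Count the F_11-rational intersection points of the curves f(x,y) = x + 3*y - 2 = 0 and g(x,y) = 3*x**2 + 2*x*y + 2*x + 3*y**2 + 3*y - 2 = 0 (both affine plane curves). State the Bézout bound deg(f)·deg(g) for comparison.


Common zeros: ∅; count = 0; Bézout bound = 2.

deg(f) = 1, deg(g) = 2, so Bézout bound = 2.
Scan x ∈ F_11. For each x, list the y ∈ F_11 with f(x, y) ≡ 0 and those with g(x, y) ≡ 0 (mod 11); the common zeros in that column are the intersection.
  x = 0: f ≡ 0 at y ∈ {8}; g ≡ 0 at y ∈ {5}; common: ∅.
  x = 1: f ≡ 0 at y ∈ {4}; g ≡ 0 at y ∈ {1}; common: ∅.
  x = 2: f ≡ 0 at y ∈ {0}; g ≡ 0 at y ∈ ∅; common: ∅.
  x = 3: f ≡ 0 at y ∈ {7}; g ≡ 0 at y ∈ ∅; common: ∅.
  x = 4: f ≡ 0 at y ∈ {3}; g ≡ 0 at y ∈ {2, 9}; common: ∅.
  x = 5: f ≡ 0 at y ∈ {10}; g ≡ 0 at y ∈ {1, 2}; common: ∅.
  x = 6: f ≡ 0 at y ∈ {6}; g ≡ 0 at y ∈ ∅; common: ∅.
  x = 7: f ≡ 0 at y ∈ {2}; g ≡ 0 at y ∈ {4, 5}; common: ∅.
  x = 8: f ≡ 0 at y ∈ {9}; g ≡ 0 at y ∈ {4, 8}; common: ∅.
  x = 9: f ≡ 0 at y ∈ {5}; g ≡ 0 at y ∈ ∅; common: ∅.
  x = 10: f ≡ 0 at y ∈ {1}; g ≡ 0 at y ∈ ∅; common: ∅.
Collecting: common zeros = ∅, so the count is 0.
Comparison with the Bézout bound: 0 ≤ 2 = deg(f)·deg(g), as expected for curves with no common component (the affine F_11-count falls short of the bound because intersections may lie at infinity, over extension fields, or carry multiplicity).


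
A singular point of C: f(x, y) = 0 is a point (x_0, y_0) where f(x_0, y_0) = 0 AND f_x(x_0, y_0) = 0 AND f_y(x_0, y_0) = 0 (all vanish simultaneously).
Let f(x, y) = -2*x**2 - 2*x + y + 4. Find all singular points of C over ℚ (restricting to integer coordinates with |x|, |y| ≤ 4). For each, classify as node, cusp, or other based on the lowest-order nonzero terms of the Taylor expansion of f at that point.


No singular points in the scanned grid; C is smooth there.

Compute partial derivatives:
  f_x = -4*x - 2.
  f_y = 1.
f_y = 1 is a nonzero constant, so f_y never vanishes: no point (x, y) can satisfy f = f_x = f_y = 0. In particular no (x, y) ∈ {−4, ..., 4}² is singular; the curve is smooth.


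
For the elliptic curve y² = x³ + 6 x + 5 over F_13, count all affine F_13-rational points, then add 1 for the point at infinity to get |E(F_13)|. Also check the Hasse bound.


Affine points = {(1, 5), (1, 8), (2, 5), (2, 8), (5, 2), (5, 11), (6, 6), (6, 7), (7, 0), (10, 5), (10, 8)}; affine count = 11; |E(F_13)| = 12.

Discriminant check: Δ ∝ 4a³ + 27b² = 4·6³ + 27·5² = 4·216 + 27·25 ≡ 5 (mod 13). Nonzero ⇒ E is nonsingular.
For each x ∈ F_13, compute rhs = x³ + 6·x + 5 mod 13, then count y ∈ F_13 with y² ≡ rhs.
  x = 0: rhs = 5, matching y values: none (0 points).
  x = 1: rhs = 12, matching y values: 5, 8 (2 points).
  x = 2: rhs = 12, matching y values: 5, 8 (2 points).
  x = 3: rhs = 11, matching y values: none (0 points).
  x = 4: rhs = 2, matching y values: none (0 points).
  x = 5: rhs = 4, matching y values: 2, 11 (2 points).
  x = 6: rhs = 10, matching y values: 6, 7 (2 points).
  x = 7: rhs = 0, matching y values: 0 (1 points).
  x = 8: rhs = 6, matching y values: none (0 points).
  x = 9: rhs = 8, matching y values: none (0 points).
  x = 10: rhs = 12, matching y values: 5, 8 (2 points).
  x = 11: rhs = 11, matching y values: none (0 points).
  x = 12: rhs = 11, matching y values: none (0 points).
Total affine count: 11.
Full point count |E(F_13)| = 11 + 1 = 12.
Hasse bound: |12 − (13+1)| = |-2| = 2 ≤ 2√13 ≈ 7.2111 ✓.


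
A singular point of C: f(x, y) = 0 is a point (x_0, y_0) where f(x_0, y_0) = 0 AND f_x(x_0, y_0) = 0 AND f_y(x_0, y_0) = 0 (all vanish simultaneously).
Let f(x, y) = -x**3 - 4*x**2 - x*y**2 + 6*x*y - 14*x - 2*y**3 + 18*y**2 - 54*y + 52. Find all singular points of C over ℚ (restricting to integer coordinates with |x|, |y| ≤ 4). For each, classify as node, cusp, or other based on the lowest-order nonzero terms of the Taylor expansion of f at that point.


Singular points: {(-1, 3)}; classification: node.

Compute partial derivatives:
  f_x = -3*x**2 - 8*x - y**2 + 6*y - 14.
  f_y = -2*x*y + 6*x - 6*y**2 + 36*y - 54.
Scan x_0 ∈ {−4, ..., 4}. For each x_0, f_y(x_0, y) is a polynomial in y; find its integer roots y ∈ {−4, ..., 4}, then test f_x and f at those candidates.
  x = -4: f_y(-4, y) = -6*y**2 + 44*y - 78; vanishes at y ∈ {3}. (-4, 3): f_x = -21 ≠ 0.
  x = -3: f_y(-3, y) = -6*y**2 + 42*y - 72; vanishes at y ∈ {3, 4}. (-3, 3): f_x = -8 ≠ 0; (-3, 4): f_x = -9 ≠ 0.
  x = -2: f_y(-2, y) = -6*y**2 + 40*y - 66; vanishes at y ∈ {3}. (-2, 3): f_x = -1 ≠ 0.
  x = -1: f_y(-1, y) = -6*y**2 + 38*y - 60; vanishes at y ∈ {3}. (-1, 3): f_x = 0, f = 0 — SINGULAR.
  x = 0: f_y(0, y) = -6*y**2 + 36*y - 54; vanishes at y ∈ {3}. (0, 3): f_x = -5 ≠ 0.
  x = 1: f_y(1, y) = -6*y**2 + 34*y - 48; vanishes at y ∈ {3}. (1, 3): f_x = -16 ≠ 0.
  x = 2: f_y(2, y) = -6*y**2 + 32*y - 42; vanishes at y ∈ {3}. (2, 3): f_x = -33 ≠ 0.
  x = 3: f_y(3, y) = -6*y**2 + 30*y - 36; vanishes at y ∈ {2, 3}. (3, 2): f_x = -57 ≠ 0; (3, 3): f_x = -56 ≠ 0.
  x = 4: f_y(4, y) = -6*y**2 + 28*y - 30; vanishes at y ∈ {3}. (4, 3): f_x = -85 ≠ 0.
Only singular point on the grid: (-1, 3).
Classify: substitute x = -1 + u, y = 3 + v and expand: f = -u**3 - u**2 - u*v**2 - 2*v**3 + v**2.
No constant or linear terms (consistent with a singular point). Quadratic part: -u**2 + v**2. Cubic part: -u**3 - u*v**2 - 2*v**3.
The quadratic part v**2 - u**2 = (v − u)(v + u) splits into two distinct linear factors, so there are two distinct tangent lines y − 3 = ±(x − -1) — this is a node (ordinary double point).
Classification: node.


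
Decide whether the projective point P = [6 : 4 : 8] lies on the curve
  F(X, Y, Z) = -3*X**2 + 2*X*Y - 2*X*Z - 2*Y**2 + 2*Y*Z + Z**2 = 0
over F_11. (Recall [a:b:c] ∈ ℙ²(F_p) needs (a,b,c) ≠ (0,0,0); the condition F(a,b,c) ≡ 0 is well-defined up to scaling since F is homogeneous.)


F(6,4,8) ≡ 6 (mod 11); P is NOT on the curve.

Evaluate F(6, 4, 8) term-by-term (mod 11).
  -3*X**2 ↦ -3·36·1·1 = -108
  2*X*Y ↦ 2·6·4·1 = 48
  -2*X*Z ↦ -2·6·1·8 = -96
  -2*Y**2 ↦ -2·1·16·1 = -32
  2*Y*Z ↦ 2·1·4·8 = 64
  Z**2 ↦ 1·1·1·64 = 64
Sum: F(6, 4, 8) = (-108) + (48) + (-96) + (-32) + (64) + (64) = -60.
Reducing mod 11: -60 ≡ 6 (mod 11).
Since F(a, b, c) ≡ 6 ≠ 0 (mod 11), P does NOT lie on the curve.


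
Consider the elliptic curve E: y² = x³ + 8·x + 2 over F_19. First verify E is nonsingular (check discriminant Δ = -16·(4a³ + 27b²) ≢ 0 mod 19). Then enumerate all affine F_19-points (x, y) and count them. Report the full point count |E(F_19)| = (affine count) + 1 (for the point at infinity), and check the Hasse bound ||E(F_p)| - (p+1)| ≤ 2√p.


Affine points = {(1, 7), (1, 12), (2, 8), (2, 11), (6, 0), (9, 9), (9, 10), (13, 2), (13, 17), (15, 1), (15, 18), (17, 4), (17, 15)}; affine count = 13; |E(F_19)| = 14.

Discriminant check: Δ ∝ 4a³ + 27b² = 4·8³ + 27·2² = 4·512 + 27·4 ≡ 9 (mod 19). Nonzero ⇒ E is nonsingular.
For each x ∈ F_19, compute rhs = x³ + 8·x + 2 mod 19, then count y ∈ F_19 with y² ≡ rhs.
  x = 0: rhs = 2, matching y values: none (0 points).
  x = 1: rhs = 11, matching y values: 7, 12 (2 points).
  x = 2: rhs = 7, matching y values: 8, 11 (2 points).
  x = 3: rhs = 15, matching y values: none (0 points).
  x = 4: rhs = 3, matching y values: none (0 points).
  x = 5: rhs = 15, matching y values: none (0 points).
  x = 6: rhs = 0, matching y values: 0 (1 points).
  x = 7: rhs = 2, matching y values: none (0 points).
  x = 8: rhs = 8, matching y values: none (0 points).
  x = 9: rhs = 5, matching y values: 9, 10 (2 points).
  x = 10: rhs = 18, matching y values: none (0 points).
  x = 11: rhs = 15, matching y values: none (0 points).
  x = 12: rhs = 2, matching y values: none (0 points).
  x = 13: rhs = 4, matching y values: 2, 17 (2 points).
  x = 14: rhs = 8, matching y values: none (0 points).
  x = 15: rhs = 1, matching y values: 1, 18 (2 points).
  x = 16: rhs = 8, matching y values: none (0 points).
  x = 17: rhs = 16, matching y values: 4, 15 (2 points).
  x = 18: rhs = 12, matching y values: none (0 points).
Total affine count: 13.
Full point count |E(F_19)| = 13 + 1 = 14.
Hasse bound: |14 − (19+1)| = |-6| = 6 ≤ 2√19 ≈ 8.7178 ✓.


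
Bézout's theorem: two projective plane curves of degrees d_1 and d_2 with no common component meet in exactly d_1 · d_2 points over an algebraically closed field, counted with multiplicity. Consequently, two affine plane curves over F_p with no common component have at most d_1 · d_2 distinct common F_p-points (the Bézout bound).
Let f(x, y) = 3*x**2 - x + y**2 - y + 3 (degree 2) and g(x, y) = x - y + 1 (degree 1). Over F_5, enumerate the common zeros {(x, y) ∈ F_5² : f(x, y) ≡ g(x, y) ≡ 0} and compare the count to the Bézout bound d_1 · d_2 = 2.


Common zeros: ∅; count = 0; Bézout bound = 2.

deg(f) = 2, deg(g) = 1, so Bézout bound = 2.
Scan x ∈ F_5. For each x, list the y ∈ F_5 with f(x, y) ≡ 0 and those with g(x, y) ≡ 0 (mod 5); the common zeros in that column are the intersection.
  x = 0: f ≡ 0 at y ∈ {2, 4}; g ≡ 0 at y ∈ {1}; common: ∅.
  x = 1: f ≡ 0 at y ∈ {0, 1}; g ≡ 0 at y ∈ {2}; common: ∅.
  x = 2: f ≡ 0 at y ∈ {2, 4}; g ≡ 0 at y ∈ {3}; common: ∅.
  x = 3: f ≡ 0 at y ∈ ∅; g ≡ 0 at y ∈ {4}; common: ∅.
  x = 4: f ≡ 0 at y ∈ ∅; g ≡ 0 at y ∈ {0}; common: ∅.
Collecting: common zeros = ∅, so the count is 0.
Comparison with the Bézout bound: 0 ≤ 2 = deg(f)·deg(g), as expected for curves with no common component (the affine F_5-count falls short of the bound because intersections may lie at infinity, over extension fields, or carry multiplicity).


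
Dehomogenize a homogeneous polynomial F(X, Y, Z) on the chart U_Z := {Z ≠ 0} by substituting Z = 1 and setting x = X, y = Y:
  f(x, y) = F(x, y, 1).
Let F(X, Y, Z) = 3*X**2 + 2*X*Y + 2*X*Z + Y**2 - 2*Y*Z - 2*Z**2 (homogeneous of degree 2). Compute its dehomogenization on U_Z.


f(x, y) = 3*x**2 + 2*x*y + 2*x + y**2 - 2*y - 2

On U_Z we set Z = 1. Each monomial c·X^i·Y^j·Z^k in F becomes c·x^i·y^j·1^k = c·x^i·y^j.
Substituting Z = 1: F(X, Y, 1) = 3*x**2 + 2*x*y + 2*x + y**2 - 2*y - 2.
Note: deg(f) ≤ deg(F) = 2; strict inequality happens when F is divisible by Z (lost terms).


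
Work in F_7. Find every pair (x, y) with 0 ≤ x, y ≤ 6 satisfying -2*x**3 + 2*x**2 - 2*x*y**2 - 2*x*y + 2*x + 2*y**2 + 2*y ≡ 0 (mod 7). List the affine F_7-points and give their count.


Affine F_7-points: {(0, 0), (0, 6), (2, 3), (5, 2), (5, 4)}; count = 5.

For each of the 49 pairs (x, y) ∈ F_7², evaluate f(x, y) mod 7. Record the zeros.
  x = 0: [0↦0, 1↦4, 2↦5, 3↦3, 4↦5, 5↦4, 6↦0]  zeros at y ∈ {0, 6}
  x = 1: [0↦2, 1↦2, 2↦2, 3↦2, 4↦2, 5↦2, 6↦2]  zeros at y ∈ ∅
  x = 2: [0↦3, 1↦6, 2↦5, 3↦0, 4↦5, 5↦6, 6↦3]  zeros at y ∈ {3}
  x = 3: [0↦5, 1↦4, 2↦2, 3↦6, 4↦2, 5↦4, 6↦5]  zeros at y ∈ ∅
  x = 4: [0↦3, 1↦5, 2↦2, 3↦1, 4↦2, 5↦5, 6↦3]  zeros at y ∈ ∅
  x = 5: [0↦6, 1↦4, 2↦0, 3↦1, 4↦0, 5↦4, 6↦6]  zeros at y ∈ {2, 4}
  x = 6: [0↦2, 1↦3, 2↦5, 3↦1, 4↦5, 5↦3, 6↦2]  zeros at y ∈ ∅
Collecting zeros: affine points = {(0, 0), (0, 6), (2, 3), (5, 2), (5, 4)}.
Total count |C(F_7)_aff| = 5.


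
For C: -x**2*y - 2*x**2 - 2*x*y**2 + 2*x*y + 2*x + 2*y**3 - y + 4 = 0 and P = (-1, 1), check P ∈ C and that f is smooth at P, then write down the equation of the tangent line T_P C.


Tangent line at P: 8*x + 6*y + 2 = 0.

Step 1: f(-1, 1) = 0, so P lies on C.
Step 2: partial derivatives
  f_x(x, y) = -2*x*y - 4*x - 2*y**2 + 2*y + 2, f_y(x, y) = -x**2 - 4*x*y + 2*x + 6*y**2 - 1.
  f_x(P) = 8, f_y(P) = 6 (gradient nonzero, so P is smooth).
Step 3: tangent line at P: 8·(x − -1) + 6·(y − 1) = 0.
Expanding: 8*x + 6*y + 2 = 0.


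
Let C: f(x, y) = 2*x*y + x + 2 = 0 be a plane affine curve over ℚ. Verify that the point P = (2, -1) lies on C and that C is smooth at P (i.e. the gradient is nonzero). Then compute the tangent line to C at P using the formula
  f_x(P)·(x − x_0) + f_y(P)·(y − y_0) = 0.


Tangent line at P: -x + 4*y + 6 = 0.

Step 1: f(2, -1) = 0, so P lies on C.
Step 2: partial derivatives
  f_x(x, y) = 2*y + 1, f_y(x, y) = 2*x.
  f_x(P) = -1, f_y(P) = 4 (gradient nonzero, so P is smooth).
Step 3: tangent line at P: -1·(x − 2) + 4·(y − -1) = 0.
Expanding: -x + 4*y + 6 = 0.
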